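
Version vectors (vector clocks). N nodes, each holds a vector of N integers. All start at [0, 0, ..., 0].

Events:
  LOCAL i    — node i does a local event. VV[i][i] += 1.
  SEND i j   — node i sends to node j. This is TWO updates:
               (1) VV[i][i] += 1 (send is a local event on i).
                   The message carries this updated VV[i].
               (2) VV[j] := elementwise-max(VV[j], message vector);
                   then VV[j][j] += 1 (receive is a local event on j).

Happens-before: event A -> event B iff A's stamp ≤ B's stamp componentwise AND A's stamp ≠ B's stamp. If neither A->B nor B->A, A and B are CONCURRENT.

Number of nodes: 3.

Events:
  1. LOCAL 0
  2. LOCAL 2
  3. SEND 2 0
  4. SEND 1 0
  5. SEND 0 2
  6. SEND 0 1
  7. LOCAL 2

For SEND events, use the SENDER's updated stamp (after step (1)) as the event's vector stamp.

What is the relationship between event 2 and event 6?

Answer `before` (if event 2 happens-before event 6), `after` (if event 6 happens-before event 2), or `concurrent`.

Answer: before

Derivation:
Initial: VV[0]=[0, 0, 0]
Initial: VV[1]=[0, 0, 0]
Initial: VV[2]=[0, 0, 0]
Event 1: LOCAL 0: VV[0][0]++ -> VV[0]=[1, 0, 0]
Event 2: LOCAL 2: VV[2][2]++ -> VV[2]=[0, 0, 1]
Event 3: SEND 2->0: VV[2][2]++ -> VV[2]=[0, 0, 2], msg_vec=[0, 0, 2]; VV[0]=max(VV[0],msg_vec) then VV[0][0]++ -> VV[0]=[2, 0, 2]
Event 4: SEND 1->0: VV[1][1]++ -> VV[1]=[0, 1, 0], msg_vec=[0, 1, 0]; VV[0]=max(VV[0],msg_vec) then VV[0][0]++ -> VV[0]=[3, 1, 2]
Event 5: SEND 0->2: VV[0][0]++ -> VV[0]=[4, 1, 2], msg_vec=[4, 1, 2]; VV[2]=max(VV[2],msg_vec) then VV[2][2]++ -> VV[2]=[4, 1, 3]
Event 6: SEND 0->1: VV[0][0]++ -> VV[0]=[5, 1, 2], msg_vec=[5, 1, 2]; VV[1]=max(VV[1],msg_vec) then VV[1][1]++ -> VV[1]=[5, 2, 2]
Event 7: LOCAL 2: VV[2][2]++ -> VV[2]=[4, 1, 4]
Event 2 stamp: [0, 0, 1]
Event 6 stamp: [5, 1, 2]
[0, 0, 1] <= [5, 1, 2]? True
[5, 1, 2] <= [0, 0, 1]? False
Relation: before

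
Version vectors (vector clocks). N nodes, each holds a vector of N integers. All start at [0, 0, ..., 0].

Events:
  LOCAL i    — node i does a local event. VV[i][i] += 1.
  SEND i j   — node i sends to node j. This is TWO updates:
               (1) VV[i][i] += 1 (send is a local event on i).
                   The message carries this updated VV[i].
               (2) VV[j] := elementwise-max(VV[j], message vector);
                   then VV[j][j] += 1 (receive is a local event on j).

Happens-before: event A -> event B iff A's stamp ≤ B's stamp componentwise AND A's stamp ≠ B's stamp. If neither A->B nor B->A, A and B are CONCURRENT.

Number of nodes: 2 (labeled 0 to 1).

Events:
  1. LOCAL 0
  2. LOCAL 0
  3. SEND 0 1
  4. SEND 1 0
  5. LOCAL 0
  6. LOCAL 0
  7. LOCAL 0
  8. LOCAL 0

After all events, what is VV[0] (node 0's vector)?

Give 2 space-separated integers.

Initial: VV[0]=[0, 0]
Initial: VV[1]=[0, 0]
Event 1: LOCAL 0: VV[0][0]++ -> VV[0]=[1, 0]
Event 2: LOCAL 0: VV[0][0]++ -> VV[0]=[2, 0]
Event 3: SEND 0->1: VV[0][0]++ -> VV[0]=[3, 0], msg_vec=[3, 0]; VV[1]=max(VV[1],msg_vec) then VV[1][1]++ -> VV[1]=[3, 1]
Event 4: SEND 1->0: VV[1][1]++ -> VV[1]=[3, 2], msg_vec=[3, 2]; VV[0]=max(VV[0],msg_vec) then VV[0][0]++ -> VV[0]=[4, 2]
Event 5: LOCAL 0: VV[0][0]++ -> VV[0]=[5, 2]
Event 6: LOCAL 0: VV[0][0]++ -> VV[0]=[6, 2]
Event 7: LOCAL 0: VV[0][0]++ -> VV[0]=[7, 2]
Event 8: LOCAL 0: VV[0][0]++ -> VV[0]=[8, 2]
Final vectors: VV[0]=[8, 2]; VV[1]=[3, 2]

Answer: 8 2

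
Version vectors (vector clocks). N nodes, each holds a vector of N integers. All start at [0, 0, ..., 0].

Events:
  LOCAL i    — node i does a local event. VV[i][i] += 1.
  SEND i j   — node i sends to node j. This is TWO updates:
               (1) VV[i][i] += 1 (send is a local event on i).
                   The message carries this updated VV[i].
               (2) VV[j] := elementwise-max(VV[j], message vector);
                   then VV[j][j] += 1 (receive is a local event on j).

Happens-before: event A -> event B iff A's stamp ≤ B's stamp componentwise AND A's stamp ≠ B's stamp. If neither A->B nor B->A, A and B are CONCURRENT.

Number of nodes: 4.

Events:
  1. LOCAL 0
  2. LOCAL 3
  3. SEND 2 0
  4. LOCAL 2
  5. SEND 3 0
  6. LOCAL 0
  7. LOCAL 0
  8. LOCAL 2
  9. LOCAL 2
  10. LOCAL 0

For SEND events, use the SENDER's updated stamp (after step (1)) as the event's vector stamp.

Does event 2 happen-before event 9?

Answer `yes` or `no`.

Initial: VV[0]=[0, 0, 0, 0]
Initial: VV[1]=[0, 0, 0, 0]
Initial: VV[2]=[0, 0, 0, 0]
Initial: VV[3]=[0, 0, 0, 0]
Event 1: LOCAL 0: VV[0][0]++ -> VV[0]=[1, 0, 0, 0]
Event 2: LOCAL 3: VV[3][3]++ -> VV[3]=[0, 0, 0, 1]
Event 3: SEND 2->0: VV[2][2]++ -> VV[2]=[0, 0, 1, 0], msg_vec=[0, 0, 1, 0]; VV[0]=max(VV[0],msg_vec) then VV[0][0]++ -> VV[0]=[2, 0, 1, 0]
Event 4: LOCAL 2: VV[2][2]++ -> VV[2]=[0, 0, 2, 0]
Event 5: SEND 3->0: VV[3][3]++ -> VV[3]=[0, 0, 0, 2], msg_vec=[0, 0, 0, 2]; VV[0]=max(VV[0],msg_vec) then VV[0][0]++ -> VV[0]=[3, 0, 1, 2]
Event 6: LOCAL 0: VV[0][0]++ -> VV[0]=[4, 0, 1, 2]
Event 7: LOCAL 0: VV[0][0]++ -> VV[0]=[5, 0, 1, 2]
Event 8: LOCAL 2: VV[2][2]++ -> VV[2]=[0, 0, 3, 0]
Event 9: LOCAL 2: VV[2][2]++ -> VV[2]=[0, 0, 4, 0]
Event 10: LOCAL 0: VV[0][0]++ -> VV[0]=[6, 0, 1, 2]
Event 2 stamp: [0, 0, 0, 1]
Event 9 stamp: [0, 0, 4, 0]
[0, 0, 0, 1] <= [0, 0, 4, 0]? False. Equal? False. Happens-before: False

Answer: no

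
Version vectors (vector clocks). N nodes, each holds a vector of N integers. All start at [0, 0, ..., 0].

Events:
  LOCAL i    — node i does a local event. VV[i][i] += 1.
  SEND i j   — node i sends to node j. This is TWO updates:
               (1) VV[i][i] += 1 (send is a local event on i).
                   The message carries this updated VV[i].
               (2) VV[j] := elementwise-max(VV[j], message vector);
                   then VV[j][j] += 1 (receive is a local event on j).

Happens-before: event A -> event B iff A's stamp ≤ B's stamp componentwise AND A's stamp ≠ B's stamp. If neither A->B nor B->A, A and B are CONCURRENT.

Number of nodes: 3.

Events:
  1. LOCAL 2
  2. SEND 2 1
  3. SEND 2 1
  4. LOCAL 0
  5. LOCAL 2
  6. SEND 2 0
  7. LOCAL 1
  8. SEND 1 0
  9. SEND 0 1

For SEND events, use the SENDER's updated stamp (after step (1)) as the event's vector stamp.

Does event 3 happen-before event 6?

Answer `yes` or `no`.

Answer: yes

Derivation:
Initial: VV[0]=[0, 0, 0]
Initial: VV[1]=[0, 0, 0]
Initial: VV[2]=[0, 0, 0]
Event 1: LOCAL 2: VV[2][2]++ -> VV[2]=[0, 0, 1]
Event 2: SEND 2->1: VV[2][2]++ -> VV[2]=[0, 0, 2], msg_vec=[0, 0, 2]; VV[1]=max(VV[1],msg_vec) then VV[1][1]++ -> VV[1]=[0, 1, 2]
Event 3: SEND 2->1: VV[2][2]++ -> VV[2]=[0, 0, 3], msg_vec=[0, 0, 3]; VV[1]=max(VV[1],msg_vec) then VV[1][1]++ -> VV[1]=[0, 2, 3]
Event 4: LOCAL 0: VV[0][0]++ -> VV[0]=[1, 0, 0]
Event 5: LOCAL 2: VV[2][2]++ -> VV[2]=[0, 0, 4]
Event 6: SEND 2->0: VV[2][2]++ -> VV[2]=[0, 0, 5], msg_vec=[0, 0, 5]; VV[0]=max(VV[0],msg_vec) then VV[0][0]++ -> VV[0]=[2, 0, 5]
Event 7: LOCAL 1: VV[1][1]++ -> VV[1]=[0, 3, 3]
Event 8: SEND 1->0: VV[1][1]++ -> VV[1]=[0, 4, 3], msg_vec=[0, 4, 3]; VV[0]=max(VV[0],msg_vec) then VV[0][0]++ -> VV[0]=[3, 4, 5]
Event 9: SEND 0->1: VV[0][0]++ -> VV[0]=[4, 4, 5], msg_vec=[4, 4, 5]; VV[1]=max(VV[1],msg_vec) then VV[1][1]++ -> VV[1]=[4, 5, 5]
Event 3 stamp: [0, 0, 3]
Event 6 stamp: [0, 0, 5]
[0, 0, 3] <= [0, 0, 5]? True. Equal? False. Happens-before: True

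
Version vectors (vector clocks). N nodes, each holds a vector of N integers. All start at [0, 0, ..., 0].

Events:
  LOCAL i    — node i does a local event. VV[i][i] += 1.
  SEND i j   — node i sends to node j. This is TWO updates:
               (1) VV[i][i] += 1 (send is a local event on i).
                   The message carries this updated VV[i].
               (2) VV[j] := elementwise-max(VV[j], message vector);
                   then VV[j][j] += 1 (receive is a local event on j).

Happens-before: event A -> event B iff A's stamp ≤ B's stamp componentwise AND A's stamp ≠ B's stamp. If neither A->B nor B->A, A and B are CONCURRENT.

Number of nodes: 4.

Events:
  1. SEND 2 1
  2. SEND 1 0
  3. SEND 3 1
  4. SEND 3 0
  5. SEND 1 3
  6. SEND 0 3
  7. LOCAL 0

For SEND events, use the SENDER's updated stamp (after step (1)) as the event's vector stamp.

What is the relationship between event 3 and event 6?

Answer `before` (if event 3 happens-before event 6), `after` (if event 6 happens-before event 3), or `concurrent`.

Initial: VV[0]=[0, 0, 0, 0]
Initial: VV[1]=[0, 0, 0, 0]
Initial: VV[2]=[0, 0, 0, 0]
Initial: VV[3]=[0, 0, 0, 0]
Event 1: SEND 2->1: VV[2][2]++ -> VV[2]=[0, 0, 1, 0], msg_vec=[0, 0, 1, 0]; VV[1]=max(VV[1],msg_vec) then VV[1][1]++ -> VV[1]=[0, 1, 1, 0]
Event 2: SEND 1->0: VV[1][1]++ -> VV[1]=[0, 2, 1, 0], msg_vec=[0, 2, 1, 0]; VV[0]=max(VV[0],msg_vec) then VV[0][0]++ -> VV[0]=[1, 2, 1, 0]
Event 3: SEND 3->1: VV[3][3]++ -> VV[3]=[0, 0, 0, 1], msg_vec=[0, 0, 0, 1]; VV[1]=max(VV[1],msg_vec) then VV[1][1]++ -> VV[1]=[0, 3, 1, 1]
Event 4: SEND 3->0: VV[3][3]++ -> VV[3]=[0, 0, 0, 2], msg_vec=[0, 0, 0, 2]; VV[0]=max(VV[0],msg_vec) then VV[0][0]++ -> VV[0]=[2, 2, 1, 2]
Event 5: SEND 1->3: VV[1][1]++ -> VV[1]=[0, 4, 1, 1], msg_vec=[0, 4, 1, 1]; VV[3]=max(VV[3],msg_vec) then VV[3][3]++ -> VV[3]=[0, 4, 1, 3]
Event 6: SEND 0->3: VV[0][0]++ -> VV[0]=[3, 2, 1, 2], msg_vec=[3, 2, 1, 2]; VV[3]=max(VV[3],msg_vec) then VV[3][3]++ -> VV[3]=[3, 4, 1, 4]
Event 7: LOCAL 0: VV[0][0]++ -> VV[0]=[4, 2, 1, 2]
Event 3 stamp: [0, 0, 0, 1]
Event 6 stamp: [3, 2, 1, 2]
[0, 0, 0, 1] <= [3, 2, 1, 2]? True
[3, 2, 1, 2] <= [0, 0, 0, 1]? False
Relation: before

Answer: before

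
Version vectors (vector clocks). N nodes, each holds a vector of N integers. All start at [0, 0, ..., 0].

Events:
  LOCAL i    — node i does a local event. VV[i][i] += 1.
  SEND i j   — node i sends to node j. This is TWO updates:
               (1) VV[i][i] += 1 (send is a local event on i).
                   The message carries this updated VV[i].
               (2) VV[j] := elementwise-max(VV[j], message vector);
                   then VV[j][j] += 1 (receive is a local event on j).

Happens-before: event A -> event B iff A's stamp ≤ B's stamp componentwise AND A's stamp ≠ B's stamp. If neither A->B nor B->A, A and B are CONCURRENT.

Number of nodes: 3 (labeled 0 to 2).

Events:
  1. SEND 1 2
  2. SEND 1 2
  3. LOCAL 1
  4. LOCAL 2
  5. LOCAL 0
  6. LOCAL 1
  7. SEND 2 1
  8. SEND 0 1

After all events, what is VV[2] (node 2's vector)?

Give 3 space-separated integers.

Answer: 0 2 4

Derivation:
Initial: VV[0]=[0, 0, 0]
Initial: VV[1]=[0, 0, 0]
Initial: VV[2]=[0, 0, 0]
Event 1: SEND 1->2: VV[1][1]++ -> VV[1]=[0, 1, 0], msg_vec=[0, 1, 0]; VV[2]=max(VV[2],msg_vec) then VV[2][2]++ -> VV[2]=[0, 1, 1]
Event 2: SEND 1->2: VV[1][1]++ -> VV[1]=[0, 2, 0], msg_vec=[0, 2, 0]; VV[2]=max(VV[2],msg_vec) then VV[2][2]++ -> VV[2]=[0, 2, 2]
Event 3: LOCAL 1: VV[1][1]++ -> VV[1]=[0, 3, 0]
Event 4: LOCAL 2: VV[2][2]++ -> VV[2]=[0, 2, 3]
Event 5: LOCAL 0: VV[0][0]++ -> VV[0]=[1, 0, 0]
Event 6: LOCAL 1: VV[1][1]++ -> VV[1]=[0, 4, 0]
Event 7: SEND 2->1: VV[2][2]++ -> VV[2]=[0, 2, 4], msg_vec=[0, 2, 4]; VV[1]=max(VV[1],msg_vec) then VV[1][1]++ -> VV[1]=[0, 5, 4]
Event 8: SEND 0->1: VV[0][0]++ -> VV[0]=[2, 0, 0], msg_vec=[2, 0, 0]; VV[1]=max(VV[1],msg_vec) then VV[1][1]++ -> VV[1]=[2, 6, 4]
Final vectors: VV[0]=[2, 0, 0]; VV[1]=[2, 6, 4]; VV[2]=[0, 2, 4]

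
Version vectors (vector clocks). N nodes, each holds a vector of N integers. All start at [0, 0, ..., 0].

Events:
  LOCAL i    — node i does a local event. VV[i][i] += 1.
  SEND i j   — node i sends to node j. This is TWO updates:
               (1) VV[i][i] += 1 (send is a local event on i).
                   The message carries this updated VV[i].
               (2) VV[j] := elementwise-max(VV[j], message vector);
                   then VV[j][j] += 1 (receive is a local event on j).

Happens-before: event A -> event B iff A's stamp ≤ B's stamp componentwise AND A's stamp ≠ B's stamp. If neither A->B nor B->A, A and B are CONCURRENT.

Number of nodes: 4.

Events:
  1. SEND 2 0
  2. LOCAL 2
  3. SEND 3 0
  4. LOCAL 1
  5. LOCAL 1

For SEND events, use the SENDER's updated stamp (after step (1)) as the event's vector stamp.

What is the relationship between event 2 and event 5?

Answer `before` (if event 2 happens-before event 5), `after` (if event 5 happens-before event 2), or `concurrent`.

Answer: concurrent

Derivation:
Initial: VV[0]=[0, 0, 0, 0]
Initial: VV[1]=[0, 0, 0, 0]
Initial: VV[2]=[0, 0, 0, 0]
Initial: VV[3]=[0, 0, 0, 0]
Event 1: SEND 2->0: VV[2][2]++ -> VV[2]=[0, 0, 1, 0], msg_vec=[0, 0, 1, 0]; VV[0]=max(VV[0],msg_vec) then VV[0][0]++ -> VV[0]=[1, 0, 1, 0]
Event 2: LOCAL 2: VV[2][2]++ -> VV[2]=[0, 0, 2, 0]
Event 3: SEND 3->0: VV[3][3]++ -> VV[3]=[0, 0, 0, 1], msg_vec=[0, 0, 0, 1]; VV[0]=max(VV[0],msg_vec) then VV[0][0]++ -> VV[0]=[2, 0, 1, 1]
Event 4: LOCAL 1: VV[1][1]++ -> VV[1]=[0, 1, 0, 0]
Event 5: LOCAL 1: VV[1][1]++ -> VV[1]=[0, 2, 0, 0]
Event 2 stamp: [0, 0, 2, 0]
Event 5 stamp: [0, 2, 0, 0]
[0, 0, 2, 0] <= [0, 2, 0, 0]? False
[0, 2, 0, 0] <= [0, 0, 2, 0]? False
Relation: concurrent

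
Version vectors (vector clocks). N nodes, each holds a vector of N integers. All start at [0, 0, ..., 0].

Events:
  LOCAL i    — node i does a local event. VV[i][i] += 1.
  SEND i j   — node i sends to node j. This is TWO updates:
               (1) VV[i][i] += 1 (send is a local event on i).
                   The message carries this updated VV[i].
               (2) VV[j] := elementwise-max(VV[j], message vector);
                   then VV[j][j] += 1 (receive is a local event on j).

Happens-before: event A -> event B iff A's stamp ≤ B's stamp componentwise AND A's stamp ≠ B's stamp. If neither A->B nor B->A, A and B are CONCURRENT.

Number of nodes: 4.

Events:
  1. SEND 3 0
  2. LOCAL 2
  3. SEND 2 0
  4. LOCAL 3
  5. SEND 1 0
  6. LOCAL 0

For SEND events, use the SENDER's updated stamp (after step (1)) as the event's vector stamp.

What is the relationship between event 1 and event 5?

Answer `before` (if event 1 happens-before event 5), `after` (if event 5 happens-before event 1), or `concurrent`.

Answer: concurrent

Derivation:
Initial: VV[0]=[0, 0, 0, 0]
Initial: VV[1]=[0, 0, 0, 0]
Initial: VV[2]=[0, 0, 0, 0]
Initial: VV[3]=[0, 0, 0, 0]
Event 1: SEND 3->0: VV[3][3]++ -> VV[3]=[0, 0, 0, 1], msg_vec=[0, 0, 0, 1]; VV[0]=max(VV[0],msg_vec) then VV[0][0]++ -> VV[0]=[1, 0, 0, 1]
Event 2: LOCAL 2: VV[2][2]++ -> VV[2]=[0, 0, 1, 0]
Event 3: SEND 2->0: VV[2][2]++ -> VV[2]=[0, 0, 2, 0], msg_vec=[0, 0, 2, 0]; VV[0]=max(VV[0],msg_vec) then VV[0][0]++ -> VV[0]=[2, 0, 2, 1]
Event 4: LOCAL 3: VV[3][3]++ -> VV[3]=[0, 0, 0, 2]
Event 5: SEND 1->0: VV[1][1]++ -> VV[1]=[0, 1, 0, 0], msg_vec=[0, 1, 0, 0]; VV[0]=max(VV[0],msg_vec) then VV[0][0]++ -> VV[0]=[3, 1, 2, 1]
Event 6: LOCAL 0: VV[0][0]++ -> VV[0]=[4, 1, 2, 1]
Event 1 stamp: [0, 0, 0, 1]
Event 5 stamp: [0, 1, 0, 0]
[0, 0, 0, 1] <= [0, 1, 0, 0]? False
[0, 1, 0, 0] <= [0, 0, 0, 1]? False
Relation: concurrent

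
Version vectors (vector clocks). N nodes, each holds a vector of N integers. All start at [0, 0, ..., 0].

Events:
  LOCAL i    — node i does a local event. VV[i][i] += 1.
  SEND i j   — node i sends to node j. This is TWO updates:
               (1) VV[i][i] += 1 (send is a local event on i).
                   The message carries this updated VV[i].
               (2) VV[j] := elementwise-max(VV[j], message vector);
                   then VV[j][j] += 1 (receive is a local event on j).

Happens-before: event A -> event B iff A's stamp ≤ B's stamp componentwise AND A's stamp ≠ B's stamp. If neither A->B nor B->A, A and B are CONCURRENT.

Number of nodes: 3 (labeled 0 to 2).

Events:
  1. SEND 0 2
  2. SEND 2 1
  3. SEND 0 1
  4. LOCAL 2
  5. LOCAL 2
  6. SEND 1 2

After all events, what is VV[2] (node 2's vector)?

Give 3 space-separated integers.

Answer: 2 3 5

Derivation:
Initial: VV[0]=[0, 0, 0]
Initial: VV[1]=[0, 0, 0]
Initial: VV[2]=[0, 0, 0]
Event 1: SEND 0->2: VV[0][0]++ -> VV[0]=[1, 0, 0], msg_vec=[1, 0, 0]; VV[2]=max(VV[2],msg_vec) then VV[2][2]++ -> VV[2]=[1, 0, 1]
Event 2: SEND 2->1: VV[2][2]++ -> VV[2]=[1, 0, 2], msg_vec=[1, 0, 2]; VV[1]=max(VV[1],msg_vec) then VV[1][1]++ -> VV[1]=[1, 1, 2]
Event 3: SEND 0->1: VV[0][0]++ -> VV[0]=[2, 0, 0], msg_vec=[2, 0, 0]; VV[1]=max(VV[1],msg_vec) then VV[1][1]++ -> VV[1]=[2, 2, 2]
Event 4: LOCAL 2: VV[2][2]++ -> VV[2]=[1, 0, 3]
Event 5: LOCAL 2: VV[2][2]++ -> VV[2]=[1, 0, 4]
Event 6: SEND 1->2: VV[1][1]++ -> VV[1]=[2, 3, 2], msg_vec=[2, 3, 2]; VV[2]=max(VV[2],msg_vec) then VV[2][2]++ -> VV[2]=[2, 3, 5]
Final vectors: VV[0]=[2, 0, 0]; VV[1]=[2, 3, 2]; VV[2]=[2, 3, 5]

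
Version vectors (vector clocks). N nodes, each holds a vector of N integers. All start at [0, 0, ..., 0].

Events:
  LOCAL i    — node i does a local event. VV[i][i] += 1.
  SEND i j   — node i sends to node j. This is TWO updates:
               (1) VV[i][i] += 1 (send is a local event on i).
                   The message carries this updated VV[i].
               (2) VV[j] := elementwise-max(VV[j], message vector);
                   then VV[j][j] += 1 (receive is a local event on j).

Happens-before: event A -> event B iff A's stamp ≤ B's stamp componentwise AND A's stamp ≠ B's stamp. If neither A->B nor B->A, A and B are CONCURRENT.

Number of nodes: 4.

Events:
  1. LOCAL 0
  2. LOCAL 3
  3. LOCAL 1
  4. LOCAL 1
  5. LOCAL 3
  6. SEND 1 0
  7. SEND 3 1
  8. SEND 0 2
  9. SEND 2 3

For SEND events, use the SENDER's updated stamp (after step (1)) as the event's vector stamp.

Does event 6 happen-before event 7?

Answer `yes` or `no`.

Initial: VV[0]=[0, 0, 0, 0]
Initial: VV[1]=[0, 0, 0, 0]
Initial: VV[2]=[0, 0, 0, 0]
Initial: VV[3]=[0, 0, 0, 0]
Event 1: LOCAL 0: VV[0][0]++ -> VV[0]=[1, 0, 0, 0]
Event 2: LOCAL 3: VV[3][3]++ -> VV[3]=[0, 0, 0, 1]
Event 3: LOCAL 1: VV[1][1]++ -> VV[1]=[0, 1, 0, 0]
Event 4: LOCAL 1: VV[1][1]++ -> VV[1]=[0, 2, 0, 0]
Event 5: LOCAL 3: VV[3][3]++ -> VV[3]=[0, 0, 0, 2]
Event 6: SEND 1->0: VV[1][1]++ -> VV[1]=[0, 3, 0, 0], msg_vec=[0, 3, 0, 0]; VV[0]=max(VV[0],msg_vec) then VV[0][0]++ -> VV[0]=[2, 3, 0, 0]
Event 7: SEND 3->1: VV[3][3]++ -> VV[3]=[0, 0, 0, 3], msg_vec=[0, 0, 0, 3]; VV[1]=max(VV[1],msg_vec) then VV[1][1]++ -> VV[1]=[0, 4, 0, 3]
Event 8: SEND 0->2: VV[0][0]++ -> VV[0]=[3, 3, 0, 0], msg_vec=[3, 3, 0, 0]; VV[2]=max(VV[2],msg_vec) then VV[2][2]++ -> VV[2]=[3, 3, 1, 0]
Event 9: SEND 2->3: VV[2][2]++ -> VV[2]=[3, 3, 2, 0], msg_vec=[3, 3, 2, 0]; VV[3]=max(VV[3],msg_vec) then VV[3][3]++ -> VV[3]=[3, 3, 2, 4]
Event 6 stamp: [0, 3, 0, 0]
Event 7 stamp: [0, 0, 0, 3]
[0, 3, 0, 0] <= [0, 0, 0, 3]? False. Equal? False. Happens-before: False

Answer: no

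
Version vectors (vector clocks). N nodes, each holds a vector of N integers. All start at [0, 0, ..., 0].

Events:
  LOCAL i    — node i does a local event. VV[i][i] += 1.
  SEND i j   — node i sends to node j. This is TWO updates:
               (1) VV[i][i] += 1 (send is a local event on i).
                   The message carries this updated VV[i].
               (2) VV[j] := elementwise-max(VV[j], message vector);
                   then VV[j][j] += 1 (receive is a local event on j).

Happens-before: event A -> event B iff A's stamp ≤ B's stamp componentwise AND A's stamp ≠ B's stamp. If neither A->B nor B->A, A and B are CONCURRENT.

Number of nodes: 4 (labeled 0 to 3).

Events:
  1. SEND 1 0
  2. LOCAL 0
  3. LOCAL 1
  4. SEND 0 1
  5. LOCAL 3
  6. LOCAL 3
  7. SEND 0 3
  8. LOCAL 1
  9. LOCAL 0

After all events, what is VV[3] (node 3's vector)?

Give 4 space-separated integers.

Answer: 4 1 0 3

Derivation:
Initial: VV[0]=[0, 0, 0, 0]
Initial: VV[1]=[0, 0, 0, 0]
Initial: VV[2]=[0, 0, 0, 0]
Initial: VV[3]=[0, 0, 0, 0]
Event 1: SEND 1->0: VV[1][1]++ -> VV[1]=[0, 1, 0, 0], msg_vec=[0, 1, 0, 0]; VV[0]=max(VV[0],msg_vec) then VV[0][0]++ -> VV[0]=[1, 1, 0, 0]
Event 2: LOCAL 0: VV[0][0]++ -> VV[0]=[2, 1, 0, 0]
Event 3: LOCAL 1: VV[1][1]++ -> VV[1]=[0, 2, 0, 0]
Event 4: SEND 0->1: VV[0][0]++ -> VV[0]=[3, 1, 0, 0], msg_vec=[3, 1, 0, 0]; VV[1]=max(VV[1],msg_vec) then VV[1][1]++ -> VV[1]=[3, 3, 0, 0]
Event 5: LOCAL 3: VV[3][3]++ -> VV[3]=[0, 0, 0, 1]
Event 6: LOCAL 3: VV[3][3]++ -> VV[3]=[0, 0, 0, 2]
Event 7: SEND 0->3: VV[0][0]++ -> VV[0]=[4, 1, 0, 0], msg_vec=[4, 1, 0, 0]; VV[3]=max(VV[3],msg_vec) then VV[3][3]++ -> VV[3]=[4, 1, 0, 3]
Event 8: LOCAL 1: VV[1][1]++ -> VV[1]=[3, 4, 0, 0]
Event 9: LOCAL 0: VV[0][0]++ -> VV[0]=[5, 1, 0, 0]
Final vectors: VV[0]=[5, 1, 0, 0]; VV[1]=[3, 4, 0, 0]; VV[2]=[0, 0, 0, 0]; VV[3]=[4, 1, 0, 3]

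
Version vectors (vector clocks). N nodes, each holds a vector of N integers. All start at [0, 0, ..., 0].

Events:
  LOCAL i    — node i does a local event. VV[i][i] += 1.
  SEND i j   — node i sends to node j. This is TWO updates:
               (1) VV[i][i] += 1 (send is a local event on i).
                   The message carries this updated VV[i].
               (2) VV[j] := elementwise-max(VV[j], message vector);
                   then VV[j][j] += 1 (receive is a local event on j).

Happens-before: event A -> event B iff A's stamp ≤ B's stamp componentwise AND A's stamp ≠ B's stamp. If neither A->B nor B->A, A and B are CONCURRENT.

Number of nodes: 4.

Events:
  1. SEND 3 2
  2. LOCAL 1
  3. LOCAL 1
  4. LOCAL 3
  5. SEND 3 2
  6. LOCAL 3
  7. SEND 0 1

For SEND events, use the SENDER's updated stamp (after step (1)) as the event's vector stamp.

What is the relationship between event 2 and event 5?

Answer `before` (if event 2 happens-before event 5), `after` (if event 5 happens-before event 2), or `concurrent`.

Initial: VV[0]=[0, 0, 0, 0]
Initial: VV[1]=[0, 0, 0, 0]
Initial: VV[2]=[0, 0, 0, 0]
Initial: VV[3]=[0, 0, 0, 0]
Event 1: SEND 3->2: VV[3][3]++ -> VV[3]=[0, 0, 0, 1], msg_vec=[0, 0, 0, 1]; VV[2]=max(VV[2],msg_vec) then VV[2][2]++ -> VV[2]=[0, 0, 1, 1]
Event 2: LOCAL 1: VV[1][1]++ -> VV[1]=[0, 1, 0, 0]
Event 3: LOCAL 1: VV[1][1]++ -> VV[1]=[0, 2, 0, 0]
Event 4: LOCAL 3: VV[3][3]++ -> VV[3]=[0, 0, 0, 2]
Event 5: SEND 3->2: VV[3][3]++ -> VV[3]=[0, 0, 0, 3], msg_vec=[0, 0, 0, 3]; VV[2]=max(VV[2],msg_vec) then VV[2][2]++ -> VV[2]=[0, 0, 2, 3]
Event 6: LOCAL 3: VV[3][3]++ -> VV[3]=[0, 0, 0, 4]
Event 7: SEND 0->1: VV[0][0]++ -> VV[0]=[1, 0, 0, 0], msg_vec=[1, 0, 0, 0]; VV[1]=max(VV[1],msg_vec) then VV[1][1]++ -> VV[1]=[1, 3, 0, 0]
Event 2 stamp: [0, 1, 0, 0]
Event 5 stamp: [0, 0, 0, 3]
[0, 1, 0, 0] <= [0, 0, 0, 3]? False
[0, 0, 0, 3] <= [0, 1, 0, 0]? False
Relation: concurrent

Answer: concurrent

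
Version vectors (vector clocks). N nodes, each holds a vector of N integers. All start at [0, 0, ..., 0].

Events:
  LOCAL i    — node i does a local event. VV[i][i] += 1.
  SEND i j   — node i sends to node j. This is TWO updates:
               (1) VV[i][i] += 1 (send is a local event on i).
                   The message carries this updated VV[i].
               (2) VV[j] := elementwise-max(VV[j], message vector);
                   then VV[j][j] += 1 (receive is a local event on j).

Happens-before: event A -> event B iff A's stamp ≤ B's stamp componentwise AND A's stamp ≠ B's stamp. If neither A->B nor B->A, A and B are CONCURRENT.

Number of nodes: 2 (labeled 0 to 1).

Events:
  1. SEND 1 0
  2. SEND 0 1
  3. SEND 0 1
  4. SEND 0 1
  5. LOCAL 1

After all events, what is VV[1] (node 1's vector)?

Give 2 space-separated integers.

Answer: 4 5

Derivation:
Initial: VV[0]=[0, 0]
Initial: VV[1]=[0, 0]
Event 1: SEND 1->0: VV[1][1]++ -> VV[1]=[0, 1], msg_vec=[0, 1]; VV[0]=max(VV[0],msg_vec) then VV[0][0]++ -> VV[0]=[1, 1]
Event 2: SEND 0->1: VV[0][0]++ -> VV[0]=[2, 1], msg_vec=[2, 1]; VV[1]=max(VV[1],msg_vec) then VV[1][1]++ -> VV[1]=[2, 2]
Event 3: SEND 0->1: VV[0][0]++ -> VV[0]=[3, 1], msg_vec=[3, 1]; VV[1]=max(VV[1],msg_vec) then VV[1][1]++ -> VV[1]=[3, 3]
Event 4: SEND 0->1: VV[0][0]++ -> VV[0]=[4, 1], msg_vec=[4, 1]; VV[1]=max(VV[1],msg_vec) then VV[1][1]++ -> VV[1]=[4, 4]
Event 5: LOCAL 1: VV[1][1]++ -> VV[1]=[4, 5]
Final vectors: VV[0]=[4, 1]; VV[1]=[4, 5]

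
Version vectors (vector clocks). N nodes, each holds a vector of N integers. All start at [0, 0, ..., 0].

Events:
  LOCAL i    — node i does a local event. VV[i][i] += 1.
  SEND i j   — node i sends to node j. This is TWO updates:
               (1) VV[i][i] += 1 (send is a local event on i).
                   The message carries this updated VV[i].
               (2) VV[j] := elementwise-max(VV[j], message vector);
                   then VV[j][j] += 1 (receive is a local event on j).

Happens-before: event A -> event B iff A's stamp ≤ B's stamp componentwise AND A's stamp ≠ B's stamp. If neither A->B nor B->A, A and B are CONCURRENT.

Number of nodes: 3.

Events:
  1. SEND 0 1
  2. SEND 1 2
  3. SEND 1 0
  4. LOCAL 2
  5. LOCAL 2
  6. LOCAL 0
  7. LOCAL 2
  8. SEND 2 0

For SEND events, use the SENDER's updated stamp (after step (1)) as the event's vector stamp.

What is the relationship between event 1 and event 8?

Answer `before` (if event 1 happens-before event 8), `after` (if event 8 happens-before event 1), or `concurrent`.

Initial: VV[0]=[0, 0, 0]
Initial: VV[1]=[0, 0, 0]
Initial: VV[2]=[0, 0, 0]
Event 1: SEND 0->1: VV[0][0]++ -> VV[0]=[1, 0, 0], msg_vec=[1, 0, 0]; VV[1]=max(VV[1],msg_vec) then VV[1][1]++ -> VV[1]=[1, 1, 0]
Event 2: SEND 1->2: VV[1][1]++ -> VV[1]=[1, 2, 0], msg_vec=[1, 2, 0]; VV[2]=max(VV[2],msg_vec) then VV[2][2]++ -> VV[2]=[1, 2, 1]
Event 3: SEND 1->0: VV[1][1]++ -> VV[1]=[1, 3, 0], msg_vec=[1, 3, 0]; VV[0]=max(VV[0],msg_vec) then VV[0][0]++ -> VV[0]=[2, 3, 0]
Event 4: LOCAL 2: VV[2][2]++ -> VV[2]=[1, 2, 2]
Event 5: LOCAL 2: VV[2][2]++ -> VV[2]=[1, 2, 3]
Event 6: LOCAL 0: VV[0][0]++ -> VV[0]=[3, 3, 0]
Event 7: LOCAL 2: VV[2][2]++ -> VV[2]=[1, 2, 4]
Event 8: SEND 2->0: VV[2][2]++ -> VV[2]=[1, 2, 5], msg_vec=[1, 2, 5]; VV[0]=max(VV[0],msg_vec) then VV[0][0]++ -> VV[0]=[4, 3, 5]
Event 1 stamp: [1, 0, 0]
Event 8 stamp: [1, 2, 5]
[1, 0, 0] <= [1, 2, 5]? True
[1, 2, 5] <= [1, 0, 0]? False
Relation: before

Answer: before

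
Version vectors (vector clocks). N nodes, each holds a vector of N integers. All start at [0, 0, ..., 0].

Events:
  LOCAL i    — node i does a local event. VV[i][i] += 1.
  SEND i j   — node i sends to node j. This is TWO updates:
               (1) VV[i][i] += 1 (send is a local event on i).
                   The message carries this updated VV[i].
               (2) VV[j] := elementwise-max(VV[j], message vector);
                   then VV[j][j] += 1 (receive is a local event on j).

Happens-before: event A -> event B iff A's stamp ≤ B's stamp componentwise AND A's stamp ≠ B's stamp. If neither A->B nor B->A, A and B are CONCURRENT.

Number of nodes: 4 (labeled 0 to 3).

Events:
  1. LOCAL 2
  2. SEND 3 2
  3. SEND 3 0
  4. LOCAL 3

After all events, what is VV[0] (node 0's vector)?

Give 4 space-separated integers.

Answer: 1 0 0 2

Derivation:
Initial: VV[0]=[0, 0, 0, 0]
Initial: VV[1]=[0, 0, 0, 0]
Initial: VV[2]=[0, 0, 0, 0]
Initial: VV[3]=[0, 0, 0, 0]
Event 1: LOCAL 2: VV[2][2]++ -> VV[2]=[0, 0, 1, 0]
Event 2: SEND 3->2: VV[3][3]++ -> VV[3]=[0, 0, 0, 1], msg_vec=[0, 0, 0, 1]; VV[2]=max(VV[2],msg_vec) then VV[2][2]++ -> VV[2]=[0, 0, 2, 1]
Event 3: SEND 3->0: VV[3][3]++ -> VV[3]=[0, 0, 0, 2], msg_vec=[0, 0, 0, 2]; VV[0]=max(VV[0],msg_vec) then VV[0][0]++ -> VV[0]=[1, 0, 0, 2]
Event 4: LOCAL 3: VV[3][3]++ -> VV[3]=[0, 0, 0, 3]
Final vectors: VV[0]=[1, 0, 0, 2]; VV[1]=[0, 0, 0, 0]; VV[2]=[0, 0, 2, 1]; VV[3]=[0, 0, 0, 3]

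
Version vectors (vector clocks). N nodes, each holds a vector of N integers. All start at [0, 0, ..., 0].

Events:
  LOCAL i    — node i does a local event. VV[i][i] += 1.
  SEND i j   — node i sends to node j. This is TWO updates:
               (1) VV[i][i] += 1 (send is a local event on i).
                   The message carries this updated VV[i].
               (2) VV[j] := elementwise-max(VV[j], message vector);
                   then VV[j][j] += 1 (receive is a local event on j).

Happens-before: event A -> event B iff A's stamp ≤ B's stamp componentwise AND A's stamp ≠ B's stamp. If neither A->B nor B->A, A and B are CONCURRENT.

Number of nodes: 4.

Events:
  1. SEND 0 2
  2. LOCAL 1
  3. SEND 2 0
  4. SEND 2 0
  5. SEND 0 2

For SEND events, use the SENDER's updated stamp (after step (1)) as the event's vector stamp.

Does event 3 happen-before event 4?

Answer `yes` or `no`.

Initial: VV[0]=[0, 0, 0, 0]
Initial: VV[1]=[0, 0, 0, 0]
Initial: VV[2]=[0, 0, 0, 0]
Initial: VV[3]=[0, 0, 0, 0]
Event 1: SEND 0->2: VV[0][0]++ -> VV[0]=[1, 0, 0, 0], msg_vec=[1, 0, 0, 0]; VV[2]=max(VV[2],msg_vec) then VV[2][2]++ -> VV[2]=[1, 0, 1, 0]
Event 2: LOCAL 1: VV[1][1]++ -> VV[1]=[0, 1, 0, 0]
Event 3: SEND 2->0: VV[2][2]++ -> VV[2]=[1, 0, 2, 0], msg_vec=[1, 0, 2, 0]; VV[0]=max(VV[0],msg_vec) then VV[0][0]++ -> VV[0]=[2, 0, 2, 0]
Event 4: SEND 2->0: VV[2][2]++ -> VV[2]=[1, 0, 3, 0], msg_vec=[1, 0, 3, 0]; VV[0]=max(VV[0],msg_vec) then VV[0][0]++ -> VV[0]=[3, 0, 3, 0]
Event 5: SEND 0->2: VV[0][0]++ -> VV[0]=[4, 0, 3, 0], msg_vec=[4, 0, 3, 0]; VV[2]=max(VV[2],msg_vec) then VV[2][2]++ -> VV[2]=[4, 0, 4, 0]
Event 3 stamp: [1, 0, 2, 0]
Event 4 stamp: [1, 0, 3, 0]
[1, 0, 2, 0] <= [1, 0, 3, 0]? True. Equal? False. Happens-before: True

Answer: yes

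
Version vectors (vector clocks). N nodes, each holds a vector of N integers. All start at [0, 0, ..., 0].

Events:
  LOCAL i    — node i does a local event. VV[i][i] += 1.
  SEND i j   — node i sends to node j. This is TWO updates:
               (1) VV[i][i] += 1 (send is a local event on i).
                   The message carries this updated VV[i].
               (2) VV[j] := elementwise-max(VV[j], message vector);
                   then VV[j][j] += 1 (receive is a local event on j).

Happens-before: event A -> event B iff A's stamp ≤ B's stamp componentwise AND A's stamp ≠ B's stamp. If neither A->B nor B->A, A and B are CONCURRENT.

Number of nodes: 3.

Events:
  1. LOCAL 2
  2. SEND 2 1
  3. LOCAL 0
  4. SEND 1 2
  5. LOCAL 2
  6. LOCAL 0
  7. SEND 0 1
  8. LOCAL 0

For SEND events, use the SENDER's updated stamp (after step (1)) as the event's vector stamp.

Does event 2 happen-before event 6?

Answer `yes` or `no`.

Answer: no

Derivation:
Initial: VV[0]=[0, 0, 0]
Initial: VV[1]=[0, 0, 0]
Initial: VV[2]=[0, 0, 0]
Event 1: LOCAL 2: VV[2][2]++ -> VV[2]=[0, 0, 1]
Event 2: SEND 2->1: VV[2][2]++ -> VV[2]=[0, 0, 2], msg_vec=[0, 0, 2]; VV[1]=max(VV[1],msg_vec) then VV[1][1]++ -> VV[1]=[0, 1, 2]
Event 3: LOCAL 0: VV[0][0]++ -> VV[0]=[1, 0, 0]
Event 4: SEND 1->2: VV[1][1]++ -> VV[1]=[0, 2, 2], msg_vec=[0, 2, 2]; VV[2]=max(VV[2],msg_vec) then VV[2][2]++ -> VV[2]=[0, 2, 3]
Event 5: LOCAL 2: VV[2][2]++ -> VV[2]=[0, 2, 4]
Event 6: LOCAL 0: VV[0][0]++ -> VV[0]=[2, 0, 0]
Event 7: SEND 0->1: VV[0][0]++ -> VV[0]=[3, 0, 0], msg_vec=[3, 0, 0]; VV[1]=max(VV[1],msg_vec) then VV[1][1]++ -> VV[1]=[3, 3, 2]
Event 8: LOCAL 0: VV[0][0]++ -> VV[0]=[4, 0, 0]
Event 2 stamp: [0, 0, 2]
Event 6 stamp: [2, 0, 0]
[0, 0, 2] <= [2, 0, 0]? False. Equal? False. Happens-before: False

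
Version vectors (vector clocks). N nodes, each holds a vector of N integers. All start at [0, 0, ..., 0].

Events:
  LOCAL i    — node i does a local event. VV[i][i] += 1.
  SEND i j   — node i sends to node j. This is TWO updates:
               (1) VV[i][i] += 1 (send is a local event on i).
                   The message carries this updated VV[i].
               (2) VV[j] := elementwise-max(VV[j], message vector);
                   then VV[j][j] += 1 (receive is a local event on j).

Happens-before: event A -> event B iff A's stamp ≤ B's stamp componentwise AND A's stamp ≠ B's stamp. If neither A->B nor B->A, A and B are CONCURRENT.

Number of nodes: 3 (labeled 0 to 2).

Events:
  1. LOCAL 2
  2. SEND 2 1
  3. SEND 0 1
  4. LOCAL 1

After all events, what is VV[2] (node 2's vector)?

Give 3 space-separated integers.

Answer: 0 0 2

Derivation:
Initial: VV[0]=[0, 0, 0]
Initial: VV[1]=[0, 0, 0]
Initial: VV[2]=[0, 0, 0]
Event 1: LOCAL 2: VV[2][2]++ -> VV[2]=[0, 0, 1]
Event 2: SEND 2->1: VV[2][2]++ -> VV[2]=[0, 0, 2], msg_vec=[0, 0, 2]; VV[1]=max(VV[1],msg_vec) then VV[1][1]++ -> VV[1]=[0, 1, 2]
Event 3: SEND 0->1: VV[0][0]++ -> VV[0]=[1, 0, 0], msg_vec=[1, 0, 0]; VV[1]=max(VV[1],msg_vec) then VV[1][1]++ -> VV[1]=[1, 2, 2]
Event 4: LOCAL 1: VV[1][1]++ -> VV[1]=[1, 3, 2]
Final vectors: VV[0]=[1, 0, 0]; VV[1]=[1, 3, 2]; VV[2]=[0, 0, 2]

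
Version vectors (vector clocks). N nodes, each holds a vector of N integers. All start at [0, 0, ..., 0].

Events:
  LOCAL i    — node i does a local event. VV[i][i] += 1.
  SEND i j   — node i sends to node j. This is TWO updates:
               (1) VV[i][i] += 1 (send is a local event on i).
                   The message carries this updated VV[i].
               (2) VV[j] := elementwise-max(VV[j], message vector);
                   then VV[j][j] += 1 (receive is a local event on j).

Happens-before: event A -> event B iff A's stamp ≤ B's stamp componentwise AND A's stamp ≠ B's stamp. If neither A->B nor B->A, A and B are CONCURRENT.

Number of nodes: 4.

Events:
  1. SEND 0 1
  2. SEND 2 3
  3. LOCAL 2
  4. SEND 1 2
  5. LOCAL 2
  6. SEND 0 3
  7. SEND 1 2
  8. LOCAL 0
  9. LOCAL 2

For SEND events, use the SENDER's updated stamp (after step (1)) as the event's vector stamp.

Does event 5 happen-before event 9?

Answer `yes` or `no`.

Answer: yes

Derivation:
Initial: VV[0]=[0, 0, 0, 0]
Initial: VV[1]=[0, 0, 0, 0]
Initial: VV[2]=[0, 0, 0, 0]
Initial: VV[3]=[0, 0, 0, 0]
Event 1: SEND 0->1: VV[0][0]++ -> VV[0]=[1, 0, 0, 0], msg_vec=[1, 0, 0, 0]; VV[1]=max(VV[1],msg_vec) then VV[1][1]++ -> VV[1]=[1, 1, 0, 0]
Event 2: SEND 2->3: VV[2][2]++ -> VV[2]=[0, 0, 1, 0], msg_vec=[0, 0, 1, 0]; VV[3]=max(VV[3],msg_vec) then VV[3][3]++ -> VV[3]=[0, 0, 1, 1]
Event 3: LOCAL 2: VV[2][2]++ -> VV[2]=[0, 0, 2, 0]
Event 4: SEND 1->2: VV[1][1]++ -> VV[1]=[1, 2, 0, 0], msg_vec=[1, 2, 0, 0]; VV[2]=max(VV[2],msg_vec) then VV[2][2]++ -> VV[2]=[1, 2, 3, 0]
Event 5: LOCAL 2: VV[2][2]++ -> VV[2]=[1, 2, 4, 0]
Event 6: SEND 0->3: VV[0][0]++ -> VV[0]=[2, 0, 0, 0], msg_vec=[2, 0, 0, 0]; VV[3]=max(VV[3],msg_vec) then VV[3][3]++ -> VV[3]=[2, 0, 1, 2]
Event 7: SEND 1->2: VV[1][1]++ -> VV[1]=[1, 3, 0, 0], msg_vec=[1, 3, 0, 0]; VV[2]=max(VV[2],msg_vec) then VV[2][2]++ -> VV[2]=[1, 3, 5, 0]
Event 8: LOCAL 0: VV[0][0]++ -> VV[0]=[3, 0, 0, 0]
Event 9: LOCAL 2: VV[2][2]++ -> VV[2]=[1, 3, 6, 0]
Event 5 stamp: [1, 2, 4, 0]
Event 9 stamp: [1, 3, 6, 0]
[1, 2, 4, 0] <= [1, 3, 6, 0]? True. Equal? False. Happens-before: True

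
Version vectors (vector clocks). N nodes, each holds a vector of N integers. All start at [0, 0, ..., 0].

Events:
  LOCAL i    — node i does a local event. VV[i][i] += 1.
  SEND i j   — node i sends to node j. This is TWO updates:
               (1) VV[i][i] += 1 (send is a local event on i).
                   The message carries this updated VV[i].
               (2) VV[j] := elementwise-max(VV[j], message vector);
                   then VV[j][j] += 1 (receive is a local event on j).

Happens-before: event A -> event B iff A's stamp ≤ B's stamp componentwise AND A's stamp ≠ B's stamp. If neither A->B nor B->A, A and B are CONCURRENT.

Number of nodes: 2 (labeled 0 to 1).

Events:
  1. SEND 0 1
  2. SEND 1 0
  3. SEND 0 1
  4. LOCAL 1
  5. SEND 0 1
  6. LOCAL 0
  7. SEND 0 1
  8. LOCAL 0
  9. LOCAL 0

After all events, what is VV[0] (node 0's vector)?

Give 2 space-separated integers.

Initial: VV[0]=[0, 0]
Initial: VV[1]=[0, 0]
Event 1: SEND 0->1: VV[0][0]++ -> VV[0]=[1, 0], msg_vec=[1, 0]; VV[1]=max(VV[1],msg_vec) then VV[1][1]++ -> VV[1]=[1, 1]
Event 2: SEND 1->0: VV[1][1]++ -> VV[1]=[1, 2], msg_vec=[1, 2]; VV[0]=max(VV[0],msg_vec) then VV[0][0]++ -> VV[0]=[2, 2]
Event 3: SEND 0->1: VV[0][0]++ -> VV[0]=[3, 2], msg_vec=[3, 2]; VV[1]=max(VV[1],msg_vec) then VV[1][1]++ -> VV[1]=[3, 3]
Event 4: LOCAL 1: VV[1][1]++ -> VV[1]=[3, 4]
Event 5: SEND 0->1: VV[0][0]++ -> VV[0]=[4, 2], msg_vec=[4, 2]; VV[1]=max(VV[1],msg_vec) then VV[1][1]++ -> VV[1]=[4, 5]
Event 6: LOCAL 0: VV[0][0]++ -> VV[0]=[5, 2]
Event 7: SEND 0->1: VV[0][0]++ -> VV[0]=[6, 2], msg_vec=[6, 2]; VV[1]=max(VV[1],msg_vec) then VV[1][1]++ -> VV[1]=[6, 6]
Event 8: LOCAL 0: VV[0][0]++ -> VV[0]=[7, 2]
Event 9: LOCAL 0: VV[0][0]++ -> VV[0]=[8, 2]
Final vectors: VV[0]=[8, 2]; VV[1]=[6, 6]

Answer: 8 2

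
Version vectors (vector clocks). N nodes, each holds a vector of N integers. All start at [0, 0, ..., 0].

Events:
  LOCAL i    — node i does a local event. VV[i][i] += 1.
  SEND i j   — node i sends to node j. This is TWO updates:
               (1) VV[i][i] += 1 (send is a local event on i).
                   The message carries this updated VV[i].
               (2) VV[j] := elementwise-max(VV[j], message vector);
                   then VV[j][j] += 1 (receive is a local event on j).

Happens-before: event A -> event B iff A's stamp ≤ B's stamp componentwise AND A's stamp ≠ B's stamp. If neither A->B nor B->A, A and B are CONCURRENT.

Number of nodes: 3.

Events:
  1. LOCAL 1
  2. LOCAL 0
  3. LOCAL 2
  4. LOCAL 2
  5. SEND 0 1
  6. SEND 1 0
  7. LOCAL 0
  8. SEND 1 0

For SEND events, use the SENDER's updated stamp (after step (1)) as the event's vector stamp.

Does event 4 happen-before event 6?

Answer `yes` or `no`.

Answer: no

Derivation:
Initial: VV[0]=[0, 0, 0]
Initial: VV[1]=[0, 0, 0]
Initial: VV[2]=[0, 0, 0]
Event 1: LOCAL 1: VV[1][1]++ -> VV[1]=[0, 1, 0]
Event 2: LOCAL 0: VV[0][0]++ -> VV[0]=[1, 0, 0]
Event 3: LOCAL 2: VV[2][2]++ -> VV[2]=[0, 0, 1]
Event 4: LOCAL 2: VV[2][2]++ -> VV[2]=[0, 0, 2]
Event 5: SEND 0->1: VV[0][0]++ -> VV[0]=[2, 0, 0], msg_vec=[2, 0, 0]; VV[1]=max(VV[1],msg_vec) then VV[1][1]++ -> VV[1]=[2, 2, 0]
Event 6: SEND 1->0: VV[1][1]++ -> VV[1]=[2, 3, 0], msg_vec=[2, 3, 0]; VV[0]=max(VV[0],msg_vec) then VV[0][0]++ -> VV[0]=[3, 3, 0]
Event 7: LOCAL 0: VV[0][0]++ -> VV[0]=[4, 3, 0]
Event 8: SEND 1->0: VV[1][1]++ -> VV[1]=[2, 4, 0], msg_vec=[2, 4, 0]; VV[0]=max(VV[0],msg_vec) then VV[0][0]++ -> VV[0]=[5, 4, 0]
Event 4 stamp: [0, 0, 2]
Event 6 stamp: [2, 3, 0]
[0, 0, 2] <= [2, 3, 0]? False. Equal? False. Happens-before: False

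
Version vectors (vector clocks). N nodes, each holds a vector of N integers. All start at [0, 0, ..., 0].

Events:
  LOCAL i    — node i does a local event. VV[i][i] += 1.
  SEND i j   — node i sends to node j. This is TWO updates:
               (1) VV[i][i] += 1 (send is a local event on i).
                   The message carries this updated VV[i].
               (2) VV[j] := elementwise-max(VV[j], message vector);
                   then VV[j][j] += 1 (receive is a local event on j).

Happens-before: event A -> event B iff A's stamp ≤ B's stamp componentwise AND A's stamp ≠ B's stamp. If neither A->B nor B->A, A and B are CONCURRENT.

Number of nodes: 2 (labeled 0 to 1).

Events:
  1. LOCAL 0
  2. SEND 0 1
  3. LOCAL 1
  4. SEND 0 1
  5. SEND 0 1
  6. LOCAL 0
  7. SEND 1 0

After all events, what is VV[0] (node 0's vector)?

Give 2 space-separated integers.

Answer: 6 5

Derivation:
Initial: VV[0]=[0, 0]
Initial: VV[1]=[0, 0]
Event 1: LOCAL 0: VV[0][0]++ -> VV[0]=[1, 0]
Event 2: SEND 0->1: VV[0][0]++ -> VV[0]=[2, 0], msg_vec=[2, 0]; VV[1]=max(VV[1],msg_vec) then VV[1][1]++ -> VV[1]=[2, 1]
Event 3: LOCAL 1: VV[1][1]++ -> VV[1]=[2, 2]
Event 4: SEND 0->1: VV[0][0]++ -> VV[0]=[3, 0], msg_vec=[3, 0]; VV[1]=max(VV[1],msg_vec) then VV[1][1]++ -> VV[1]=[3, 3]
Event 5: SEND 0->1: VV[0][0]++ -> VV[0]=[4, 0], msg_vec=[4, 0]; VV[1]=max(VV[1],msg_vec) then VV[1][1]++ -> VV[1]=[4, 4]
Event 6: LOCAL 0: VV[0][0]++ -> VV[0]=[5, 0]
Event 7: SEND 1->0: VV[1][1]++ -> VV[1]=[4, 5], msg_vec=[4, 5]; VV[0]=max(VV[0],msg_vec) then VV[0][0]++ -> VV[0]=[6, 5]
Final vectors: VV[0]=[6, 5]; VV[1]=[4, 5]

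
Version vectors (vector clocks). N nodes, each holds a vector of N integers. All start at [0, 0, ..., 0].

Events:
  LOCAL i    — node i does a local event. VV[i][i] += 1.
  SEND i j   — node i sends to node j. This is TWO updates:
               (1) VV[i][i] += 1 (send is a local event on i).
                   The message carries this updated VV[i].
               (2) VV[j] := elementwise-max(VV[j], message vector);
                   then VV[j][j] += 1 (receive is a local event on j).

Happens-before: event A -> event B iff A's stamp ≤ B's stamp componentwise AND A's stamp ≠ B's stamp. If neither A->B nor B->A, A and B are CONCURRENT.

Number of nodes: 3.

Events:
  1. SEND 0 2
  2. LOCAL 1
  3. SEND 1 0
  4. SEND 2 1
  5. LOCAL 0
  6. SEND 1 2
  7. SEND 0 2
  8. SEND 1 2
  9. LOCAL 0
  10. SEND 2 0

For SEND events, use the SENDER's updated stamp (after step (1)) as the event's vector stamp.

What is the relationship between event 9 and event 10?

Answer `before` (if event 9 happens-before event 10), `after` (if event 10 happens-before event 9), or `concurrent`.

Initial: VV[0]=[0, 0, 0]
Initial: VV[1]=[0, 0, 0]
Initial: VV[2]=[0, 0, 0]
Event 1: SEND 0->2: VV[0][0]++ -> VV[0]=[1, 0, 0], msg_vec=[1, 0, 0]; VV[2]=max(VV[2],msg_vec) then VV[2][2]++ -> VV[2]=[1, 0, 1]
Event 2: LOCAL 1: VV[1][1]++ -> VV[1]=[0, 1, 0]
Event 3: SEND 1->0: VV[1][1]++ -> VV[1]=[0, 2, 0], msg_vec=[0, 2, 0]; VV[0]=max(VV[0],msg_vec) then VV[0][0]++ -> VV[0]=[2, 2, 0]
Event 4: SEND 2->1: VV[2][2]++ -> VV[2]=[1, 0, 2], msg_vec=[1, 0, 2]; VV[1]=max(VV[1],msg_vec) then VV[1][1]++ -> VV[1]=[1, 3, 2]
Event 5: LOCAL 0: VV[0][0]++ -> VV[0]=[3, 2, 0]
Event 6: SEND 1->2: VV[1][1]++ -> VV[1]=[1, 4, 2], msg_vec=[1, 4, 2]; VV[2]=max(VV[2],msg_vec) then VV[2][2]++ -> VV[2]=[1, 4, 3]
Event 7: SEND 0->2: VV[0][0]++ -> VV[0]=[4, 2, 0], msg_vec=[4, 2, 0]; VV[2]=max(VV[2],msg_vec) then VV[2][2]++ -> VV[2]=[4, 4, 4]
Event 8: SEND 1->2: VV[1][1]++ -> VV[1]=[1, 5, 2], msg_vec=[1, 5, 2]; VV[2]=max(VV[2],msg_vec) then VV[2][2]++ -> VV[2]=[4, 5, 5]
Event 9: LOCAL 0: VV[0][0]++ -> VV[0]=[5, 2, 0]
Event 10: SEND 2->0: VV[2][2]++ -> VV[2]=[4, 5, 6], msg_vec=[4, 5, 6]; VV[0]=max(VV[0],msg_vec) then VV[0][0]++ -> VV[0]=[6, 5, 6]
Event 9 stamp: [5, 2, 0]
Event 10 stamp: [4, 5, 6]
[5, 2, 0] <= [4, 5, 6]? False
[4, 5, 6] <= [5, 2, 0]? False
Relation: concurrent

Answer: concurrent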